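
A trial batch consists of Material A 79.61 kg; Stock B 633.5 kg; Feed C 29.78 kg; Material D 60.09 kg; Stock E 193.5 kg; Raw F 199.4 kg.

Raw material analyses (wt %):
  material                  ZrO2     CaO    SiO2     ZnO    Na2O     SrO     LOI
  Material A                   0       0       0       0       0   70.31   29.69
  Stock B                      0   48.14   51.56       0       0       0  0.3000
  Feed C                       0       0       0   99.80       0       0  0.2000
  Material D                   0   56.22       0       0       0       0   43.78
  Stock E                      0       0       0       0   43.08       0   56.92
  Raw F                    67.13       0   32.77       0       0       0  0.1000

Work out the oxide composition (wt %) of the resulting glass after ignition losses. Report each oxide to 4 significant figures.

Intermediates are shown, rounded to 4 significant figures, between the steps. All arithmetic holds exact precision at each step. Each reported figure takes just one rounding; derived quantities, which include glass mass, the six compositions, totals, LOI, the yield, are computed in full precision, precisely as stated by question or answer, using the weight values for 1034 kg of glass.
What the batch supplies per oxide:
  ZrO2: 199.4·0.6713 = 133.9 kg
  CaO: 633.5·0.4814 + 60.09·0.5622 = 338.7 kg
  SiO2: 633.5·0.5156 + 199.4·0.3277 = 392.0 kg
  ZnO: 29.78·0.9980 = 29.72 kg
  Na2O: 193.5·0.4308 = 83.36 kg
  SrO: 79.61·0.7031 = 55.97 kg
LOI: 79.61·0.2969 + 633.5·0.003000 + 29.78·0.002000 + 60.09·0.4378 + 193.5·0.5692 + 199.4·0.001000 = 162.2 kg
Resulting glass, batch − LOI: 1196 − 162.2 = 1034 kg (equal to the oxide-mass sum)
oxide / glass × 100 gives the wt %

Glass mass = 1034 kg (batch 1196 − LOI 162.2).
Composition: ZrO2 12.95%, CaO 32.77%, SiO2 37.92%, ZnO 2.875%, Na2O 8.065%, SrO 5.415%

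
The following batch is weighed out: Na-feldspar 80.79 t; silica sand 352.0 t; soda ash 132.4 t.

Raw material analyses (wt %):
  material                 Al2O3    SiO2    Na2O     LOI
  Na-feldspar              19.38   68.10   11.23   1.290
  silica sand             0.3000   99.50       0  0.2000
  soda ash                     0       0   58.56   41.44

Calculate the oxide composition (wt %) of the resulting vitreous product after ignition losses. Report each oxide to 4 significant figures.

Glass mass = 508.6 t (batch 565.2 − LOI 56.61).
Composition: Al2O3 3.286%, SiO2 79.68%, Na2O 17.03%

Intermediates appear (rounded to 4 significant figures) as written — all internal work holds full float precision at all times; a single rounding yields every reported figure — derived quantities (ignition loss, yield, totals, the three compositions, glass mass) are computed in full float precision starting from the weights on 508.6 t of glass as they appear in the question or the answer.
Delivered oxide masses:
  Al2O3: 80.79·0.1938 + 352.0·0.003000 = 16.71 t
  SiO2: 80.79·0.6810 + 352.0·0.9950 = 405.3 t
  Na2O: 80.79·0.1123 + 132.4·0.5856 = 86.61 t
LOI: 80.79·0.01290 + 352.0·0.002000 + 132.4·0.4144 = 56.61 t
The glass mass, total less LOI, = 565.2 − 56.61 = 508.6 t (the oxide masses sum to this)
percent share: oxide ÷ glass, ×100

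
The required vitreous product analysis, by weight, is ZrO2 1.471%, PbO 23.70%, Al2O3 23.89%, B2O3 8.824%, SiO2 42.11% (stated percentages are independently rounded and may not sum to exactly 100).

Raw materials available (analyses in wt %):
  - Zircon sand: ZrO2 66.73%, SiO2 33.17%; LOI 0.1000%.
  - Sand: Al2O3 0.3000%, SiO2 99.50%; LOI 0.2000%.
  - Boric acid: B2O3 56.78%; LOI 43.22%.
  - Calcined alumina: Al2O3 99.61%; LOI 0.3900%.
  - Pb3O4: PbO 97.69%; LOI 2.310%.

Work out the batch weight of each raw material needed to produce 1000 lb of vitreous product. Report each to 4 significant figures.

Batch per 1000 lb vitreous product:
  Zircon sand: 22.04 lb
  Sand: 415.9 lb
  Boric acid: 155.4 lb
  Calcined alumina: 238.6 lb
  Pb3O4: 242.6 lb
Total batch = 1075 lb; LOI loss = 74.55 lb; yield = 93.06%

Working values appear, rounded to four significant figures, alongside each step — all internal work runs at exact precision at every stage — every reported value includes exactly one rounding — the derived quantities (totals, five oxide percentages, LOI, glass mass, yield) are carried from the batch weights per 1000 lb of glass at full float precision as written in either problem or answer.
Oxide-by-oxide targets in 1000 lb vitreous product:
  ZrO2: 1.471% × 1000 = 14.71 lb
  PbO: 23.70% × 1000 = 237.0 lb
  Al2O3: 23.89% × 1000 = 238.9 lb
  B2O3: 8.824% × 1000 = 88.24 lb
  SiO2: 42.11% × 1000 = 421.1 lb
Mass-balance tally per oxide applying the batch weights above, per the basis as stated (oxide sums agree with the targets up to rounding of the answer):
  ZrO2: 22.04·0.6673 = 14.71 lb (target 14.71 lb)
  PbO: 242.6·0.9769 = 237.0 lb (target 237.0 lb)
  Al2O3: 415.9·0.003000 + 238.6·0.9961 = 238.9 lb (target 238.9 lb)
  B2O3: 155.4·0.5678 = 88.24 lb (target 88.24 lb)
  SiO2: 22.04·0.3317 + 415.9·0.9950 = 421.1 lb (target 421.1 lb)
Mass balance on the glass: total charge less LOI = 1000 lb (per-oxide target masses sum to 1000 lb; versus the stated basis of 1000 lb — rounding explains the deltas).
Whole-batch sum: Σ batch = 1075 lb; the LOI term Σ batch·LOI equals 74.55 lb; yield, glass over the total, = 93.06%.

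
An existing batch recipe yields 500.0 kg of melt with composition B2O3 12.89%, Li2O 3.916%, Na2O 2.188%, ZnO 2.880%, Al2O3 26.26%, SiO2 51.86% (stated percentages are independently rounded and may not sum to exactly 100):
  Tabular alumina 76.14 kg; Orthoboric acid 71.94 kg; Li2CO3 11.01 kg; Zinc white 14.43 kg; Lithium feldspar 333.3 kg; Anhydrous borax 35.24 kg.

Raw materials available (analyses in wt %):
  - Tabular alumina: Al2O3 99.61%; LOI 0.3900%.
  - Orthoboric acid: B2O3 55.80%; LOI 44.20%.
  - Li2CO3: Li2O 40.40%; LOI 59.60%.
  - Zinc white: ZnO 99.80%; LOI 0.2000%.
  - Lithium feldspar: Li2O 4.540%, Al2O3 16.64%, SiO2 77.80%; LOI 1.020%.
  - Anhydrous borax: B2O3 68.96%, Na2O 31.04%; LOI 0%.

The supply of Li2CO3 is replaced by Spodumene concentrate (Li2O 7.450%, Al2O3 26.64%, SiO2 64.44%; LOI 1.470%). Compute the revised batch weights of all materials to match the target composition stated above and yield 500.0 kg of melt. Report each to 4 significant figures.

Revised batch per 500.0 kg melt:
  Tabular alumina: 60.57 kg
  Orthoboric acid: 71.94 kg
  Spodumene concentrate: 120.6 kg
  Zinc white: 14.43 kg
  Lithium feldspar: 233.4 kg
  Anhydrous borax: 35.24 kg
Total batch = 536.2 kg; LOI loss = 36.22 kg

The whole derivation carries full float precision at each step; values along the way appear, with 4-significant-digit rounding, between the steps — every reported figure sees exactly one rounding; all derived quantities are re-derived using the weight values on 500.0 kg of glass in full precision (totals, ignition loss, six oxide percentages, the yield, glass mass), as set out in the problem or answer text.
The oxide mass targets at 500.0 kg melt:
  B2O3: 12.89% × 500.0 = 64.45 kg
  Li2O: 3.916% × 500.0 = 19.58 kg
  Na2O: 2.188% × 500.0 = 10.94 kg
  ZnO: 2.880% × 500.0 = 14.40 kg
  Al2O3: 26.26% × 500.0 = 131.3 kg
  SiO2: 51.86% × 500.0 = 259.3 kg
Mass-balance tally per oxide working from each reported weight, against the basis in use (delivered sums recover each target up to rounding of the answer):
  B2O3: 71.94·0.5580 + 35.24·0.6896 = 64.44 kg (target 64.45 kg)
  Li2O: 120.6·0.07450 + 233.4·0.04540 = 19.58 kg (target 19.58 kg)
  Na2O: 35.24·0.3104 = 10.94 kg (target 10.94 kg)
  ZnO: 14.43·0.9980 = 14.40 kg (target 14.40 kg)
  Al2O3: 60.57·0.9961 + 120.6·0.2664 + 233.4·0.1664 = 131.3 kg (target 131.3 kg)
  SiO2: 120.6·0.6444 + 233.4·0.7780 = 259.3 kg (target 259.3 kg)
Glass-mass sanity pass: net batch after ignition = 500.0 kg (summing oxide targets gives 500.0 kg; the stated basis being 500.0 kg — deltas are rounding alone).
Total batch = Σ batch = 536.2 kg; loss to ignition Σ batch·LOI = 36.22 kg; glass ÷ batch gives a yield of 93.25%.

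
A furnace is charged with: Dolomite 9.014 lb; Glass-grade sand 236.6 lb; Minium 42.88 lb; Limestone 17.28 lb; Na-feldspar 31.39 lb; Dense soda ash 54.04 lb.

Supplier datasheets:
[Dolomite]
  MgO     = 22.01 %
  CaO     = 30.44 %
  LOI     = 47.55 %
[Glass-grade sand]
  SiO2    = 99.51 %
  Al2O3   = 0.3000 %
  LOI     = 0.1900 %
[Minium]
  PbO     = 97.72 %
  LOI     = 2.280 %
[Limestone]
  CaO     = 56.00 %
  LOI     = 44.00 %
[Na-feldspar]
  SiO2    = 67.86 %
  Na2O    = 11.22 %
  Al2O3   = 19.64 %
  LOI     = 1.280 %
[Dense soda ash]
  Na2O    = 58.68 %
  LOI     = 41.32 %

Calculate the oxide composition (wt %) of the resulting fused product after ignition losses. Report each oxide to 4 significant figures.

Glass mass = 355.2 lb (batch 391.2 − LOI 36.05).
Composition: SiO2 72.29%, Na2O 9.920%, Al2O3 1.936%, PbO 11.80%, MgO 0.5586%, CaO 3.497%

The whole derivation keeps full precision at all times. Mid-chain values are printed, with 4-significant-figure rounding, on the page; every reported value carries a single rounding. All derived quantities are carried starting from the weights at 355.2 lb of glass in full float precision (LOI, yield, the totals, glass mass, the six compositions), as quoted within the problem or the answer.
Oxide-by-oxide delivered mass:
  SiO2: 236.6·0.9951 + 31.39·0.6786 = 256.7 lb
  Na2O: 31.39·0.1122 + 54.04·0.5868 = 35.23 lb
  Al2O3: 236.6·0.003000 + 31.39·0.1964 = 6.875 lb
  PbO: 42.88·0.9772 = 41.90 lb
  MgO: 9.014·0.2201 = 1.984 lb
  CaO: 9.014·0.3044 + 17.28·0.5600 = 12.42 lb
LOI: 9.014·0.4755 + 236.6·0.001900 + 42.88·0.02280 + 17.28·0.4400 + 31.39·0.01280 + 54.04·0.4132 = 36.05 lb
Net of LOI, the glass mass = 391.2 − 36.05 = 355.2 lb (equal to the oxide-mass sum)
percent share: oxide ÷ glass, ×100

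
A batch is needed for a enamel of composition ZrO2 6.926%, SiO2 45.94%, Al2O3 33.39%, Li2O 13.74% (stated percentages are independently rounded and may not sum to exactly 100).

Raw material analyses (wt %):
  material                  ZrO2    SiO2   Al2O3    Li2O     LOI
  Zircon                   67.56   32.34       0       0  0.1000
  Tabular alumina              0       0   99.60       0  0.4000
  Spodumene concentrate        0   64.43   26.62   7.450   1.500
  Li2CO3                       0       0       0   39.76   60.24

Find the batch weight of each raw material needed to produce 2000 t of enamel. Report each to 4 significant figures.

Batch per 2000 t enamel:
  Zircon: 205.0 t
  Tabular alumina: 316.9 t
  Spodumene concentrate: 1323 t
  Li2CO3: 443.2 t
Total batch = 2288 t; LOI loss = 288.3 t; yield = 87.40%

Intermediates are printed, rounded to 4 significant figures, when written out — full precision is held from first step to last. Each reported value receives exactly one rounding. Derived quantities (four oxide percentages, the yield, LOI, the totals, glass mass) are recomputed in exact precision from the weighed amounts for 2000 t of glass as quoted within the problem or answer text.
Oxide-by-oxide targets in 2000 t enamel:
  ZrO2: 6.926% × 2000 = 138.5 t
  SiO2: 45.94% × 2000 = 918.8 t
  Al2O3: 33.39% × 2000 = 667.8 t
  Li2O: 13.74% × 2000 = 274.8 t
A balance pass over the oxides, using the reported weights, versus the basis set out (summed amounts equal target values given rounding of the digits):
  ZrO2: 205.0·0.6756 = 138.5 t (target 138.5 t)
  SiO2: 205.0·0.3234 + 1323·0.6443 = 918.7 t (target 918.8 t)
  Al2O3: 316.9·0.9960 + 1323·0.2662 = 667.8 t (target 667.8 t)
  Li2O: 1323·0.07450 + 443.2·0.3976 = 274.8 t (target 274.8 t)
The glass-mass cross-check: total charge less LOI = 2000 t (targets for the oxides total 2000 t; the stated basis being 2000 t — deltas are rounding alone).
Whole-batch sum: Σ batch = 2288 t; ignition loss, Σ(batch × LOI) = 288.3 t; yield: glass divided by total = 87.40%.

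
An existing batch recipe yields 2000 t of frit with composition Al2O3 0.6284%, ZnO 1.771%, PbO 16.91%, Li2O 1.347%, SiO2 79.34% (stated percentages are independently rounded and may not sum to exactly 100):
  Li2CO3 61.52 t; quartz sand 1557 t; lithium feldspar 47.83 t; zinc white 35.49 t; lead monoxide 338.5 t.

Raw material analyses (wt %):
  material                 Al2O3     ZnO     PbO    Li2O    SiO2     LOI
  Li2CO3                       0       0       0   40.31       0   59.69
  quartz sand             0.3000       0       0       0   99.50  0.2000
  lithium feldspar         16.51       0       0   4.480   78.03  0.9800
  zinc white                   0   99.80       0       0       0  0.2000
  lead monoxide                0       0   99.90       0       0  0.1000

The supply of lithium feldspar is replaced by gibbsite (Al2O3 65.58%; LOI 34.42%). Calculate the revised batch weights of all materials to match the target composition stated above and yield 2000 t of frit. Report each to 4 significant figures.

Revised batch per 2000 t frit:
  Li2CO3: 66.83 t
  quartz sand: 1595 t
  gibbsite: 11.87 t
  zinc white: 35.49 t
  lead monoxide: 338.5 t
Total batch = 2048 t; LOI loss = 47.58 t

Intermediates are shown rounded to 4 significant digits across the worked steps. All internal work holds full precision at each step — a single rounding finalizes every reported figure — derived quantities are carried from the weighed amounts for 2000 t of glass at exact precision (glass mass, LOI, the yield, the five compositions, totals), as quoted within the problem or answer text.
Oxide mass targets, per 2000 t frit:
  Al2O3: 0.6284% × 2000 = 12.57 t
  ZnO: 1.771% × 2000 = 35.42 t
  PbO: 16.91% × 2000 = 338.2 t
  Li2O: 1.347% × 2000 = 26.94 t
  SiO2: 79.34% × 2000 = 1587 t
Balance tally, oxide-wise, from the weights as reported, for the quoted basis mass (sum by sum, the targets are met once rounding is allowed for):
  Al2O3: 1595·0.003000 + 11.87·0.6558 = 12.57 t (target 12.57 t)
  ZnO: 35.49·0.9980 = 35.42 t (target 35.42 t)
  PbO: 338.5·0.9990 = 338.2 t (target 338.2 t)
  Li2O: 66.83·0.4031 = 26.94 t (target 26.94 t)
  SiO2: 1595·0.9950 = 1587 t (target 1587 t)
Glass mass check: Σ batch − LOI loss = 2000 t (the Σ of target masses is 2000 t; versus the stated basis of 2000 t — rounding explains the deltas).
Adding the batch up: Σ batch = 2048 t; LOI loss = Σ batch·LOI = 47.58 t; the yield ratio, glass ÷ batch: 97.68%.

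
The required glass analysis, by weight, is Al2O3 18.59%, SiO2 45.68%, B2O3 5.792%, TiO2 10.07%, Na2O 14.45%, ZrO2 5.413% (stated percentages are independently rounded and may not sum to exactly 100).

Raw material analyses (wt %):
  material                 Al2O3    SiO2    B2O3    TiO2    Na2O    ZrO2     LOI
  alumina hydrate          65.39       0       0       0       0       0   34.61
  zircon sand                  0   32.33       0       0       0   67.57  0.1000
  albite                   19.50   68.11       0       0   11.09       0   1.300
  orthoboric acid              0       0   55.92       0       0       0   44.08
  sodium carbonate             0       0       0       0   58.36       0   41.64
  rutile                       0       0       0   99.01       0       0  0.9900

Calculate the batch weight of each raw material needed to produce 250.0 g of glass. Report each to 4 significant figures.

Batch per 250.0 g glass:
  alumina hydrate: 23.91 g
  zircon sand: 20.03 g
  albite: 158.2 g
  orthoboric acid: 25.89 g
  sodium carbonate: 31.84 g
  rutile: 25.43 g
Total batch = 285.3 g; LOI loss = 35.27 g; yield = 87.64%

Every computation carries full precision at each step; the intermediate values appear rounded off to 4 significant digits when written out. A single rounding finalizes every reported result; the derived quantities, which include ignition loss, net glass mass, the yield, totals, six oxide percentages, are rebuilt in exact precision, as they appear in problem or answer, from the weighed amounts per 250.0 g of glass.
Oxide mass targets, per 250.0 g glass:
  Al2O3: 18.59% × 250.0 = 46.48 g
  SiO2: 45.68% × 250.0 = 114.2 g
  B2O3: 5.792% × 250.0 = 14.48 g
  TiO2: 10.07% × 250.0 = 25.18 g
  Na2O: 14.45% × 250.0 = 36.12 g
  ZrO2: 5.413% × 250.0 = 13.53 g
Per-oxide balance check on the weights just shown, relative to the basis at hand (sums match the target masses within answer rounding):
  Al2O3: 23.91·0.6539 + 158.2·0.1950 = 46.48 g (target 46.48 g)
  SiO2: 20.03·0.3233 + 158.2·0.6811 = 114.2 g (target 114.2 g)
  B2O3: 25.89·0.5592 = 14.48 g (target 14.48 g)
  TiO2: 25.43·0.9901 = 25.18 g (target 25.18 g)
  Na2O: 158.2·0.1109 + 31.84·0.5836 = 36.13 g (target 36.12 g)
  ZrO2: 20.03·0.6757 = 13.53 g (target 13.53 g)
Glass mass check: the batch minus its LOI: 250.0 g (oxide target masses add up to 250.0 g; stated basis 250.0 g — any gap is answer rounding).
Summing the batch: Σ batch = 285.3 g; ignition loss, Σ(batch × LOI) = 35.27 g; as yield: glass ÷ batch → 87.64%.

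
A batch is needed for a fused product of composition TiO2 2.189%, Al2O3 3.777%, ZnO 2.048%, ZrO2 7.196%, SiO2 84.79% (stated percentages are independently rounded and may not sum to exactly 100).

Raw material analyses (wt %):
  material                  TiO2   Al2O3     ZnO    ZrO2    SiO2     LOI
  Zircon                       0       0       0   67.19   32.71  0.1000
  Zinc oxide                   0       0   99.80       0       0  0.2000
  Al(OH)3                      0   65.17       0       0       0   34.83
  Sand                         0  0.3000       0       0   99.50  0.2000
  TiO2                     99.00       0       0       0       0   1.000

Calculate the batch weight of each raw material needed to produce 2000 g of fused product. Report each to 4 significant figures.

Batch per 2000 g fused product:
  Zircon: 214.2 g
  Zinc oxide: 41.04 g
  Al(OH)3: 108.4 g
  Sand: 1634 g
  TiO2: 44.22 g
Total batch = 2042 g; LOI loss = 41.76 g; yield = 97.95%

Each numeric step runs at exact precision at each step — the intermediate values are shown, rounded to 4 significant figures, in the working — every reported number takes exactly one rounding; the derived quantities, which include the five compositions, glass mass, the totals, LOI, yield, are re-derived at full float precision, as set out in either problem or answer, starting from the weights for 2000 g of glass.
Per-oxide target masses for 2000 g fused product:
  TiO2: 2.189% × 2000 = 43.78 g
  Al2O3: 3.777% × 2000 = 75.54 g
  ZnO: 2.048% × 2000 = 40.96 g
  ZrO2: 7.196% × 2000 = 143.9 g
  SiO2: 84.79% × 2000 = 1696 g
Balance tally, oxide-wise, using the reported weights, for the quoted basis mass (delivered sums recover each target net of answer rounding effects):
  TiO2: 44.22·0.9900 = 43.78 g (target 43.78 g)
  Al2O3: 108.4·0.6517 + 1634·0.003000 = 75.55 g (target 75.54 g)
  ZnO: 41.04·0.9980 = 40.96 g (target 40.96 g)
  ZrO2: 214.2·0.6719 = 143.9 g (target 143.9 g)
  SiO2: 214.2·0.3271 + 1634·0.9950 = 1696 g (target 1696 g)
Glass-mass closure: batch total minus LOI = 2000 g (the targets, summed, come to 2000 g; the stated basis being 2000 g — differing by rounding only).
Total batch = Σ batch = 2042 g; LOI removed, Σ of batch·LOI: 41.76 g; as yield: glass ÷ batch → 97.95%.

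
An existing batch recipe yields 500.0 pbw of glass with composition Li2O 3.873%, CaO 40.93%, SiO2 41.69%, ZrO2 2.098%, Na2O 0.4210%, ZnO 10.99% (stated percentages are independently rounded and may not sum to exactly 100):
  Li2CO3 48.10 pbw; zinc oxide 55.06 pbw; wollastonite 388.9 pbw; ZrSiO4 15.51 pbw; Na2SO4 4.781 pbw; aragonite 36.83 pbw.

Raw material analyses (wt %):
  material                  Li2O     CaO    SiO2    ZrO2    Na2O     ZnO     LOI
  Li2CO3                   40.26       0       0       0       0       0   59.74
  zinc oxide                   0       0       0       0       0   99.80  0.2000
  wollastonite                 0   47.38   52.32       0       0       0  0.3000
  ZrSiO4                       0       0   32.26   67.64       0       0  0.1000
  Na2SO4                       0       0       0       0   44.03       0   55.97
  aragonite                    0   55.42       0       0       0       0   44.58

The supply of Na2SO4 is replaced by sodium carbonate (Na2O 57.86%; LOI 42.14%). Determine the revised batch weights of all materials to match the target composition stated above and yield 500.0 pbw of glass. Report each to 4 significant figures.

The whole derivation keeps exact precision from start to finish; working values are shown (rounded to four significant figures) at each printed step — each reported value receives exactly one rounding — derived quantities (ignition loss, the yield, the six compositions, glass mass, the totals) are computed from the weighed amounts per 500.0 pbw of glass at full float precision as quoted within either problem or answer.
Oxide mass targets, per 500.0 pbw glass:
  Li2O: 3.873% × 500.0 = 19.36 pbw
  CaO: 40.93% × 500.0 = 204.6 pbw
  SiO2: 41.69% × 500.0 = 208.4 pbw
  ZrO2: 2.098% × 500.0 = 10.49 pbw
  Na2O: 0.4210% × 500.0 = 2.105 pbw
  ZnO: 10.99% × 500.0 = 54.95 pbw
Verifying the oxide balance on the weights just shown, on the stated basis (every target is met by its sum modulo rounding of the values):
  Li2O: 48.10·0.4026 = 19.37 pbw (target 19.36 pbw)
  CaO: 388.9·0.4738 + 36.83·0.5542 = 204.7 pbw (target 204.6 pbw)
  SiO2: 388.9·0.5232 + 15.51·0.3226 = 208.5 pbw (target 208.4 pbw)
  ZrO2: 15.51·0.6764 = 10.49 pbw (target 10.49 pbw)
  Na2O: 3.638·0.5786 = 2.105 pbw (target 2.105 pbw)
  ZnO: 55.06·0.9980 = 54.95 pbw (target 54.95 pbw)
Mass balance on the glass: whole batch net of LOI = 500.1 pbw (the targets, summed, come to 500.0 pbw; the stated basis being 500.0 pbw — gaps are rounding artifacts).
Summing the batch: Σ batch = 548.0 pbw; Σ batch·LOI gives LOI loss = 47.98 pbw; yield, glass over the total, = 91.25%.

Revised batch per 500.0 pbw glass:
  Li2CO3: 48.10 pbw
  zinc oxide: 55.06 pbw
  wollastonite: 388.9 pbw
  ZrSiO4: 15.51 pbw
  sodium carbonate: 3.638 pbw
  aragonite: 36.83 pbw
Total batch = 548.0 pbw; LOI loss = 47.98 pbw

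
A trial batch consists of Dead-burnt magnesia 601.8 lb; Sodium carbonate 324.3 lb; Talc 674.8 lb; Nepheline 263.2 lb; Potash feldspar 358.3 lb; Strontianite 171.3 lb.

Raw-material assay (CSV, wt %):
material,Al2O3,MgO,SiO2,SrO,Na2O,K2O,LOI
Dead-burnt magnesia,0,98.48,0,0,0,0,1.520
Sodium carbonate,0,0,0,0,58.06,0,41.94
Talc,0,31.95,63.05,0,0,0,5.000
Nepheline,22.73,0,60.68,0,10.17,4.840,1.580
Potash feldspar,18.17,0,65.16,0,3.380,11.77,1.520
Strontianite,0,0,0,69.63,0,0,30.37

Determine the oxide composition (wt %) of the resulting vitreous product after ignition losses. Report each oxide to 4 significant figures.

Each numeric step runs at exact precision throughout — mid-chain values are printed, rounded to 4 significant figures, at each printed step. Every reported figure carries a single rounding — derived quantities (glass mass, six oxide percentages, totals, the yield, ignition loss) are re-derived starting from the weights per 2153 lb of glass at exact precision as written in question or answer.
Per-oxide mass from batch:
  Al2O3: 263.2·0.2273 + 358.3·0.1817 = 124.9 lb
  MgO: 601.8·0.9848 + 674.8·0.3195 = 808.3 lb
  SiO2: 674.8·0.6305 + 263.2·0.6068 + 358.3·0.6516 = 818.6 lb
  SrO: 171.3·0.6963 = 119.3 lb
  Na2O: 324.3·0.5806 + 263.2·0.1017 + 358.3·0.03380 = 227.2 lb
  K2O: 263.2·0.04840 + 358.3·0.1177 = 54.91 lb
LOI: 601.8·0.01520 + 324.3·0.4194 + 674.8·0.05000 + 263.2·0.01580 + 358.3·0.01520 + 171.3·0.3037 = 240.5 lb
Net of LOI, the glass mass = 2394 − 240.5 = 2153 lb (the oxide masses sum to this)
wt % = 100 × oxide mass / glass mass

Glass mass = 2153 lb (batch 2394 − LOI 240.5).
Composition: Al2O3 5.802%, MgO 37.54%, SiO2 38.02%, SrO 5.540%, Na2O 10.55%, K2O 2.550%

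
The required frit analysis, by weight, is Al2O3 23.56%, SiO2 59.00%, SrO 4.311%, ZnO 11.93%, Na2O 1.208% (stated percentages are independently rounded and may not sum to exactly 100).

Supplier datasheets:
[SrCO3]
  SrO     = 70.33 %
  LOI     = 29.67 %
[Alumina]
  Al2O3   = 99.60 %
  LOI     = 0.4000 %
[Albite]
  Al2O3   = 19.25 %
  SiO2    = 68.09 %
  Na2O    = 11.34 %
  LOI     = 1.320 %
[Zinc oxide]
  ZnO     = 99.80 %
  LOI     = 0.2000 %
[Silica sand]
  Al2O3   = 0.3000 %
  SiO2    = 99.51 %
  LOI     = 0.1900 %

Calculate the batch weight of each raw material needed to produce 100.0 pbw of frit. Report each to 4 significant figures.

Batch per 100.0 pbw frit:
  SrCO3: 6.130 pbw
  Alumina: 21.44 pbw
  Albite: 10.65 pbw
  Zinc oxide: 11.95 pbw
  Silica sand: 52.00 pbw
Total batch = 102.2 pbw; LOI loss = 2.168 pbw; yield = 97.88%

Values along the way are printed rounded to four significant figures between the steps; the whole derivation keeps full precision end to end. Every reported figure is rounded just once; the derived quantities are re-derived starting from the weights for 100.0 pbw of glass in full precision (five oxide percentages, totals, LOI, the yield, net glass mass), as written in either problem or answer.
Target masses of each oxide per 100.0 pbw frit:
  Al2O3: 23.56% × 100.0 = 23.56 pbw
  SiO2: 59.00% × 100.0 = 59.00 pbw
  SrO: 4.311% × 100.0 = 4.311 pbw
  ZnO: 11.93% × 100.0 = 11.93 pbw
  Na2O: 1.208% × 100.0 = 1.208 pbw
Verifying the oxide balance using the reported weights, relative to the basis at hand (sums match the target masses once rounding is allowed for):
  Al2O3: 21.44·0.9960 + 10.65·0.1925 + 52.00·0.003000 = 23.56 pbw (target 23.56 pbw)
  SiO2: 10.65·0.6809 + 52.00·0.9951 = 59.00 pbw (target 59.00 pbw)
  SrO: 6.130·0.7033 = 4.311 pbw (target 4.311 pbw)
  ZnO: 11.95·0.9980 = 11.93 pbw (target 11.93 pbw)
  Na2O: 10.65·0.1134 = 1.208 pbw (target 1.208 pbw)
Glass-mass closure: Σ batch − LOI loss = 100.0 pbw (oxide target masses add up to 100.0 pbw; stated basis 100.0 pbw — gaps are rounding artifacts).
Batch total: Σ batch = 102.2 pbw; Σ batch·LOI gives LOI loss = 2.168 pbw; as yield: glass ÷ batch → 97.88%.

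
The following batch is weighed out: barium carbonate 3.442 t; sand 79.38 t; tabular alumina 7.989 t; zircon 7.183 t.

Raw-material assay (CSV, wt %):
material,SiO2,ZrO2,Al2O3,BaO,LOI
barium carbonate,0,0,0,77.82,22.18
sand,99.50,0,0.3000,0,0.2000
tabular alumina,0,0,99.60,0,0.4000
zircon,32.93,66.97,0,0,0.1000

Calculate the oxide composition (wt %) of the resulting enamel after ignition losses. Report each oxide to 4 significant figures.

Glass mass = 97.03 t (batch 97.99 − LOI 0.9613).
Composition: SiO2 83.84%, ZrO2 4.958%, Al2O3 8.446%, BaO 2.760%

Full precision is carried through the solve. The intermediate values are displayed (rounded to 4 significant digits) within the worked lines; every reported number includes exactly one rounding. The derived quantities are rebuilt using the weight values at 97.03 t of glass at full float precision (totals, net glass mass, yield, the four compositions, ignition loss) as they appear in the problem or answer text.
Per-oxide mass from batch:
  SiO2: 79.38·0.9950 + 7.183·0.3293 = 81.35 t
  ZrO2: 7.183·0.6697 = 4.810 t
  Al2O3: 79.38·0.003000 + 7.989·0.9960 = 8.195 t
  BaO: 3.442·0.7782 = 2.679 t
LOI: 3.442·0.2218 + 79.38·0.002000 + 7.989·0.004000 + 7.183·0.001000 = 0.9613 t
Glass = total batch minus LOI = 97.99 − 0.9613 = 97.03 t (consistent with Σ oxide mass)
percent share: oxide ÷ glass, ×100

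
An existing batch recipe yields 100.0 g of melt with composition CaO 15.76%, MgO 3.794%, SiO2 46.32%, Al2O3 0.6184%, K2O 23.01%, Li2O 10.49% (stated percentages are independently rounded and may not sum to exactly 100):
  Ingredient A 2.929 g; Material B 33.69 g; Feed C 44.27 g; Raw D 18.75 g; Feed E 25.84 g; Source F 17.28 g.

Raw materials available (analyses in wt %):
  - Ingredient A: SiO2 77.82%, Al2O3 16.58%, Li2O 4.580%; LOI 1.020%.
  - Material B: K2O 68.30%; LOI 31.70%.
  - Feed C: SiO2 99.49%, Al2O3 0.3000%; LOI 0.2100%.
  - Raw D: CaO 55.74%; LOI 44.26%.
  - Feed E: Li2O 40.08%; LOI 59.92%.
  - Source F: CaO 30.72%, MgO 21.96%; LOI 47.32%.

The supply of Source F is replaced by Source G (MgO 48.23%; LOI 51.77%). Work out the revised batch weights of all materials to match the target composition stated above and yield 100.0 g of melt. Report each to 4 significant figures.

All internal work holds full precision in every operation — mid-chain values are printed (rounded to four significant digits) when written out. Each reported figure carries a single rounding — all derived quantities are carried in full precision (the yield, ignition loss, net glass mass, six oxide percentages, totals) from the batch weights per 100.0 g of glass, precisely as stated by the problem or the answer.
Oxide-by-oxide targets in 100.0 g melt:
  CaO: 15.76% × 100.0 = 15.76 g
  MgO: 3.794% × 100.0 = 3.794 g
  SiO2: 46.32% × 100.0 = 46.32 g
  Al2O3: 0.6184% × 100.0 = 0.6184 g
  K2O: 23.01% × 100.0 = 23.01 g
  Li2O: 10.49% × 100.0 = 10.49 g
Sums-versus-targets review on the weights just shown, per the basis as stated (sums match the target masses inside rounding margins):
  CaO: 28.27·0.5574 = 15.76 g (target 15.76 g)
  MgO: 7.866·0.4823 = 3.794 g (target 3.794 g)
  SiO2: 2.929·0.7782 + 44.27·0.9949 = 46.32 g (target 46.32 g)
  Al2O3: 2.929·0.1658 + 44.27·0.003000 = 0.6184 g (target 0.6184 g)
  K2O: 33.69·0.6830 = 23.01 g (target 23.01 g)
  Li2O: 2.929·0.04580 + 25.84·0.4008 = 10.49 g (target 10.49 g)
Glass mass check: Σ batch − LOI loss = 99.99 g (summing oxide targets gives 99.99 g; the stated basis being 100.0 g — gaps are rounding artifacts).
Whole-batch sum: Σ batch = 142.9 g; ignition loss, Σ(batch × LOI) = 42.87 g; glass ÷ batch gives a yield of 69.99%.

Revised batch per 100.0 g melt:
  Ingredient A: 2.929 g
  Material B: 33.69 g
  Feed C: 44.27 g
  Raw D: 28.27 g
  Feed E: 25.84 g
  Source G: 7.866 g
Total batch = 142.9 g; LOI loss = 42.87 g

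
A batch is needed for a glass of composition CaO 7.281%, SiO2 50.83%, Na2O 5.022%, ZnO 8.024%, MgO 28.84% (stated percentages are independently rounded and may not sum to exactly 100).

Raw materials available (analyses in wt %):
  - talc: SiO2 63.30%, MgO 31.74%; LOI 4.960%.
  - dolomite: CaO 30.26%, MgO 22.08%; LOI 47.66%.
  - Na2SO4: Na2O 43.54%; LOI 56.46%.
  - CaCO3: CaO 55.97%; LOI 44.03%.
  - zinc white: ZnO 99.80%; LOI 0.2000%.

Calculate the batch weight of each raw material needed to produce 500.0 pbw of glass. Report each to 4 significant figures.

Every computation carries exact precision throughout — intermediates are printed, rounded to four significant digits, at each printed step; each reported figure takes exactly one rounding; the derived quantities (ignition loss, five oxide percentages, totals, net glass mass, yield) are recomputed from the weighed amounts at 500.0 pbw of glass in exact precision exactly as shown in question or answer.
The oxide mass targets at 500.0 pbw glass:
  CaO: 7.281% × 500.0 = 36.40 pbw
  SiO2: 50.83% × 500.0 = 254.2 pbw
  Na2O: 5.022% × 500.0 = 25.11 pbw
  ZnO: 8.024% × 500.0 = 40.12 pbw
  MgO: 28.84% × 500.0 = 144.2 pbw
Checking each oxide sum from the weights as reported, under the basis named above (summed amounts equal target values net of answer rounding effects):
  CaO: 75.92·0.3026 + 24.00·0.5597 = 36.41 pbw (target 36.40 pbw)
  SiO2: 401.5·0.6330 = 254.1 pbw (target 254.2 pbw)
  Na2O: 57.67·0.4354 = 25.11 pbw (target 25.11 pbw)
  ZnO: 40.20·0.9980 = 40.12 pbw (target 40.12 pbw)
  MgO: 401.5·0.3174 + 75.92·0.2208 = 144.2 pbw (target 144.2 pbw)
The glass-mass cross-check: batch total minus LOI = 500.0 pbw (targets for the oxides total 500.0 pbw; basis as stated: 500.0 pbw — deltas are rounding alone).
Whole-batch sum: Σ batch = 599.3 pbw; the LOI term Σ batch·LOI equals 99.31 pbw; as yield: glass ÷ batch → 83.43%.

Batch per 500.0 pbw glass:
  talc: 401.5 pbw
  dolomite: 75.92 pbw
  Na2SO4: 57.67 pbw
  CaCO3: 24.00 pbw
  zinc white: 40.20 pbw
Total batch = 599.3 pbw; LOI loss = 99.31 pbw; yield = 83.43%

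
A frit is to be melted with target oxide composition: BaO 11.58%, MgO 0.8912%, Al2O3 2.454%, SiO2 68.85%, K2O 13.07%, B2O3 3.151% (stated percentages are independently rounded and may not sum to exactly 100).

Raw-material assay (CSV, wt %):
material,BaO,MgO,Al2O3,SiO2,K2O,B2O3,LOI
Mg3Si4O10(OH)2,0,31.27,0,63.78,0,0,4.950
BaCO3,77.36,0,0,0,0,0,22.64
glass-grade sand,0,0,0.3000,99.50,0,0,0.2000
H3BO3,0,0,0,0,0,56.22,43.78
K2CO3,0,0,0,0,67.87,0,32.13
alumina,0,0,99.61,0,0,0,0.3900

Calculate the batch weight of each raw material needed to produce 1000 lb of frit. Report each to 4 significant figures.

Intermediates appear with 4-significant-figure rounding in the printout. Each numeric step runs at exact precision throughout — every reported result takes just one rounding — derived quantities are carried using the weight values per 1000 lb of glass at exact precision (totals, LOI, net glass mass, yield, the six compositions), as they appear in the problem or the answer.
Target masses of each oxide per 1000 lb frit:
  BaO: 11.58% × 1000 = 115.8 lb
  MgO: 0.8912% × 1000 = 8.912 lb
  Al2O3: 2.454% × 1000 = 24.54 lb
  SiO2: 68.85% × 1000 = 688.5 lb
  K2O: 13.07% × 1000 = 130.7 lb
  B2O3: 3.151% × 1000 = 31.51 lb
A balance pass over the oxides, given the weights on record, against the basis in use (sum by sum, the targets are met given rounding of the digits):
  BaO: 149.7·0.7736 = 115.8 lb (target 115.8 lb)
  MgO: 28.50·0.3127 = 8.912 lb (target 8.912 lb)
  Al2O3: 673.7·0.003000 + 22.61·0.9961 = 24.54 lb (target 24.54 lb)
  SiO2: 28.50·0.6378 + 673.7·0.9950 = 688.5 lb (target 688.5 lb)
  K2O: 192.6·0.6787 = 130.7 lb (target 130.7 lb)
  B2O3: 56.05·0.5622 = 31.51 lb (target 31.51 lb)
The glass-mass cross-check: net batch after ignition = 1000 lb (per-oxide target masses sum to 1000 lb; versus the stated basis of 1000 lb — deltas are rounding alone).
Total batch = Σ batch = 1123 lb; loss to ignition Σ batch·LOI = 123.2 lb; as yield: glass ÷ batch → 89.03%.

Batch per 1000 lb frit:
  Mg3Si4O10(OH)2: 28.50 lb
  BaCO3: 149.7 lb
  glass-grade sand: 673.7 lb
  H3BO3: 56.05 lb
  K2CO3: 192.6 lb
  alumina: 22.61 lb
Total batch = 1123 lb; LOI loss = 123.2 lb; yield = 89.03%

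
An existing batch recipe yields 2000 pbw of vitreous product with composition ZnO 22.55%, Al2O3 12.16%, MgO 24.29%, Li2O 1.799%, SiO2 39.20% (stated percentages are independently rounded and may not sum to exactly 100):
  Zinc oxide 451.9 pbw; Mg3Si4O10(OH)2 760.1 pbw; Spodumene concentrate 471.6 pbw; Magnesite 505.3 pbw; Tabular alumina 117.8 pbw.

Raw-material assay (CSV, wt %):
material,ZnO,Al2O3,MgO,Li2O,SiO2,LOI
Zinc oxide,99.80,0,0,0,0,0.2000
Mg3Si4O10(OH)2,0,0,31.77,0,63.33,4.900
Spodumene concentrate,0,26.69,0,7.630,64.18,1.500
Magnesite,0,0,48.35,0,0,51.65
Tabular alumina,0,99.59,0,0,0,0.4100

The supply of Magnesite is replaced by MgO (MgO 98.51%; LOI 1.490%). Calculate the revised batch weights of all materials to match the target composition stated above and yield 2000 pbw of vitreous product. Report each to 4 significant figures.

Revised batch per 2000 pbw vitreous product:
  Zinc oxide: 451.9 pbw
  Mg3Si4O10(OH)2: 760.1 pbw
  Spodumene concentrate: 471.6 pbw
  MgO: 248.0 pbw
  Tabular alumina: 117.8 pbw
Total batch = 2049 pbw; LOI loss = 49.40 pbw

All arithmetic runs at exact precision in every operation. In-progress results are printed, rounded to 4 significant digits, when written out — each reported number is rounded once only. All derived quantities (glass mass, LOI, the yield, the totals, five oxide percentages) are carried at full float precision using the weight values per 2000 pbw of glass, as quoted within question or answer.
Per-oxide target masses for 2000 pbw vitreous product:
  ZnO: 22.55% × 2000 = 451.0 pbw
  Al2O3: 12.16% × 2000 = 243.2 pbw
  MgO: 24.29% × 2000 = 485.8 pbw
  Li2O: 1.799% × 2000 = 35.98 pbw
  SiO2: 39.20% × 2000 = 784.0 pbw
Verifying the oxide balance working from each reported weight, at the basis given (sums match the target masses exact up to rounding of places):
  ZnO: 451.9·0.9980 = 451.0 pbw (target 451.0 pbw)
  Al2O3: 471.6·0.2669 + 117.8·0.9959 = 243.2 pbw (target 243.2 pbw)
  MgO: 760.1·0.3177 + 248.0·0.9851 = 485.8 pbw (target 485.8 pbw)
  Li2O: 471.6·0.07630 = 35.98 pbw (target 35.98 pbw)
  SiO2: 760.1·0.6333 + 471.6·0.6418 = 784.0 pbw (target 784.0 pbw)
Auditing the glass mass value: batch total minus LOI = 2000 pbw (per-oxide target masses sum to 2000 pbw; against the stated basis, 2000 pbw — gaps are rounding artifacts).
Summing the batch: Σ batch = 2049 pbw; ignition loss, Σ(batch × LOI) = 49.40 pbw; glass ÷ batch gives a yield of 97.59%.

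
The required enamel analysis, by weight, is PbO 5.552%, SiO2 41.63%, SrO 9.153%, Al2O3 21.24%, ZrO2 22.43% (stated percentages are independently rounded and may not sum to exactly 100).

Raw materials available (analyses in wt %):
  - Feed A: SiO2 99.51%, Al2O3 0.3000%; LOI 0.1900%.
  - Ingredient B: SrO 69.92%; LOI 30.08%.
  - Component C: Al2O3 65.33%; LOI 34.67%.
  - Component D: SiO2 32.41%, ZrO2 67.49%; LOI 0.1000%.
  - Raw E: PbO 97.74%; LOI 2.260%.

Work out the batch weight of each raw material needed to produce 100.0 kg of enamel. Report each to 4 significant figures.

Batch per 100.0 kg enamel:
  Feed A: 31.01 kg
  Ingredient B: 13.09 kg
  Component C: 32.37 kg
  Component D: 33.23 kg
  Raw E: 5.680 kg
Total batch = 115.4 kg; LOI loss = 15.38 kg; yield = 86.67%

Every computation maintains full precision throughout. Rounding to four significant digits extends to every in-between result as printed; each reported value is rounded just once. Derived quantities are recomputed starting from the weights per 100.0 kg of glass in exact precision (net glass mass, the totals, the yield, ignition loss, five oxide percentages), exactly as printed in the problem or answer text.
Per-oxide target masses for 100.0 kg enamel:
  PbO: 5.552% × 100.0 = 5.552 kg
  SiO2: 41.63% × 100.0 = 41.63 kg
  SrO: 9.153% × 100.0 = 9.153 kg
  Al2O3: 21.24% × 100.0 = 21.24 kg
  ZrO2: 22.43% × 100.0 = 22.43 kg
Checking each oxide sum on the weights just shown, against the basis in use (sums match the target masses net of answer rounding effects):
  PbO: 5.680·0.9774 = 5.552 kg (target 5.552 kg)
  SiO2: 31.01·0.9951 + 33.23·0.3241 = 41.63 kg (target 41.63 kg)
  SrO: 13.09·0.6992 = 9.153 kg (target 9.153 kg)
  Al2O3: 31.01·0.003000 + 32.37·0.6533 = 21.24 kg (target 21.24 kg)
  ZrO2: 33.23·0.6749 = 22.43 kg (target 22.43 kg)
The glass-mass cross-check: whole batch net of LOI = 100.0 kg (summing oxide targets gives 100.0 kg; basis as stated: 100.0 kg — any gap is answer rounding).
Batch total: Σ batch = 115.4 kg; LOI loss = Σ batch·LOI = 15.38 kg; the yield ratio, glass ÷ batch: 86.67%.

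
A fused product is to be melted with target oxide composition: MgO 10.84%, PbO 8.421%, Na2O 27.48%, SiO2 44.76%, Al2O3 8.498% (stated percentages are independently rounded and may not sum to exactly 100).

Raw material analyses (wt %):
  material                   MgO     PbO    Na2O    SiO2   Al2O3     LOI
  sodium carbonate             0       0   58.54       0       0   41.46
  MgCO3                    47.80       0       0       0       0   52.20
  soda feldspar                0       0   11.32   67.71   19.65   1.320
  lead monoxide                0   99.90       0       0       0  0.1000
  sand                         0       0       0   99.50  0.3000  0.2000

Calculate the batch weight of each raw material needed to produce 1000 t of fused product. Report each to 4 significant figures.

Batch per 1000 t fused product:
  sodium carbonate: 386.3 t
  MgCO3: 226.8 t
  soda feldspar: 430.1 t
  lead monoxide: 84.29 t
  sand: 157.2 t
Total batch = 1285 t; LOI loss = 284.6 t; yield = 77.84%

Full float precision is kept from start to finish; working values appear, rounded to four significant figures, at each printed step. A single rounding yields every reported figure — the derived quantities are re-derived at full float precision (the totals, glass mass, the yield, five oxide percentages, LOI) using the weight values for 1000 t of glass, as set out in problem or answer.
Oxide mass targets, per 1000 t fused product:
  MgO: 10.84% × 1000 = 108.4 t
  PbO: 8.421% × 1000 = 84.21 t
  Na2O: 27.48% × 1000 = 274.8 t
  SiO2: 44.76% × 1000 = 447.6 t
  Al2O3: 8.498% × 1000 = 84.98 t
Oxide-by-oxide audit working from each reported weight, on the stated basis (target by target, the sums agree exact up to rounding of places):
  MgO: 226.8·0.4780 = 108.4 t (target 108.4 t)
  PbO: 84.29·0.9990 = 84.21 t (target 84.21 t)
  Na2O: 386.3·0.5854 + 430.1·0.1132 = 274.8 t (target 274.8 t)
  SiO2: 430.1·0.6771 + 157.2·0.9950 = 447.6 t (target 447.6 t)
  Al2O3: 430.1·0.1965 + 157.2·0.003000 = 84.99 t (target 84.98 t)
Glass-mass bookkeeping: batch total minus LOI = 1000 t (the Σ of target masses is 1000 t; versus the stated basis of 1000 t — a pure rounding effect).
Batch total: Σ batch = 1285 t; the LOI term Σ batch·LOI equals 284.6 t; glass ÷ batch gives a yield of 77.84%.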